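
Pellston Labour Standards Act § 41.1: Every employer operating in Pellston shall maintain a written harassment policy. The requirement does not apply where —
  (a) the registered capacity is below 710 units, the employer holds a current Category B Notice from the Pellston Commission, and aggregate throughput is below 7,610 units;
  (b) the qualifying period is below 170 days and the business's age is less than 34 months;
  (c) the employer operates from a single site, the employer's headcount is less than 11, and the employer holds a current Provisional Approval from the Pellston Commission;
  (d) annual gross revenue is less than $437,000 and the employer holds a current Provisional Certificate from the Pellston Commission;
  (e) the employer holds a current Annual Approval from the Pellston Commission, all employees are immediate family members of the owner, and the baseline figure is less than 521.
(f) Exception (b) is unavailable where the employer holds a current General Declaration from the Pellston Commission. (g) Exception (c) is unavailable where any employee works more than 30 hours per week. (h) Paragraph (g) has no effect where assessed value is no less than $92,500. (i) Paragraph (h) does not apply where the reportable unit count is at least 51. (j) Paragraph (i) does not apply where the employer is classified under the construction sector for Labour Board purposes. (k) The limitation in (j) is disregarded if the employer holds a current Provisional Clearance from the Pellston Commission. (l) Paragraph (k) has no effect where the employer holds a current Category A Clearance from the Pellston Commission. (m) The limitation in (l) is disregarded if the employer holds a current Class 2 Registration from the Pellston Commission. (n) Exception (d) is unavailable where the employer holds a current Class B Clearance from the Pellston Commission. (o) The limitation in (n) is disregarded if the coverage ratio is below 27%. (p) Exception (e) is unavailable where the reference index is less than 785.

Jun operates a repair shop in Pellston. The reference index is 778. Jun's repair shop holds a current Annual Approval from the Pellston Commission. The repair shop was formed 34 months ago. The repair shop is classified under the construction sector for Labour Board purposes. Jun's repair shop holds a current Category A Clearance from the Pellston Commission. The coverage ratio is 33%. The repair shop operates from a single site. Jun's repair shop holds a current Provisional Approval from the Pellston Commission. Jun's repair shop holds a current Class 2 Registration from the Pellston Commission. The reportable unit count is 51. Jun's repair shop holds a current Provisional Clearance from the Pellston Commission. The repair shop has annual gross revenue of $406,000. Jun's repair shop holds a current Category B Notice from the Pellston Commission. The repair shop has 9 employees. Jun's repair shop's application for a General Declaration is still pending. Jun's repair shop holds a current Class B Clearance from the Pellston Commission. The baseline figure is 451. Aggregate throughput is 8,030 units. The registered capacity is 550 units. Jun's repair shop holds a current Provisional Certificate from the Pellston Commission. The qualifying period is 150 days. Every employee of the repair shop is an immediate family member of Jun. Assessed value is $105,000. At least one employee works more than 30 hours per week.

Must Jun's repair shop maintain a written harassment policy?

Exception (a) requires that aggregate throughput is below 7,610 units; but aggregate throughput is 8,030 units, not below 7,610 units, so (a) is unavailable.
Exception (b) requires that the business's age is less than 34 months; but the business's age is 34 months, not less than 34 months, so (b) is unavailable.
Exception (c)'s conditions are all satisfied: the employer operates from a single site; the employer's headcount is 9, less than the 11 limit; a current Provisional Approval is held. However, paragraphs (g)–(m) must be considered: (g) operates against (c): at least one employee exceeds 30 hours/week. (h) would limit (g) — assessed value is $105,000, meeting the $92,500 threshold — but (i) sets (h) aside: (i) is triggered — the reportable unit count is 51, meeting the 51 threshold. (j) is engaged (the repair shop is classified under the construction sector), but is overridden by (k): (k) operates against (j): a current Provisional Clearance is held. (l) would limit (k) — a current Category A Clearance is held — but (m) sets (l) aside: (m) operates against (l): a current Class 2 Registration is held. (c) is therefore removed.
Exception (d) is satisfied on its face — annual gross revenue is $406,000, less than the $437,000 limit; a current Provisional Certificate is held. Turning to paragraphs (n)–(o): (n) operates against (d): a current Class B Clearance is held. (o), which would lift (n), is not engaged — the coverage ratio is 33%, not below 27%. (d) is therefore removed.
Exception (e): a current Annual Approval is held; every employee is an immediate family member; the baseline figure is 451, less than the 521 limit — every condition holds. However, paragraph (p) must be considered: (p) operates — the reference index is 778, less than the 785 limit. So (e) is unavailable.
Every exception is unavailable, so the rule governs.

Yes — Jun's repair shop must maintain a written harassment policy.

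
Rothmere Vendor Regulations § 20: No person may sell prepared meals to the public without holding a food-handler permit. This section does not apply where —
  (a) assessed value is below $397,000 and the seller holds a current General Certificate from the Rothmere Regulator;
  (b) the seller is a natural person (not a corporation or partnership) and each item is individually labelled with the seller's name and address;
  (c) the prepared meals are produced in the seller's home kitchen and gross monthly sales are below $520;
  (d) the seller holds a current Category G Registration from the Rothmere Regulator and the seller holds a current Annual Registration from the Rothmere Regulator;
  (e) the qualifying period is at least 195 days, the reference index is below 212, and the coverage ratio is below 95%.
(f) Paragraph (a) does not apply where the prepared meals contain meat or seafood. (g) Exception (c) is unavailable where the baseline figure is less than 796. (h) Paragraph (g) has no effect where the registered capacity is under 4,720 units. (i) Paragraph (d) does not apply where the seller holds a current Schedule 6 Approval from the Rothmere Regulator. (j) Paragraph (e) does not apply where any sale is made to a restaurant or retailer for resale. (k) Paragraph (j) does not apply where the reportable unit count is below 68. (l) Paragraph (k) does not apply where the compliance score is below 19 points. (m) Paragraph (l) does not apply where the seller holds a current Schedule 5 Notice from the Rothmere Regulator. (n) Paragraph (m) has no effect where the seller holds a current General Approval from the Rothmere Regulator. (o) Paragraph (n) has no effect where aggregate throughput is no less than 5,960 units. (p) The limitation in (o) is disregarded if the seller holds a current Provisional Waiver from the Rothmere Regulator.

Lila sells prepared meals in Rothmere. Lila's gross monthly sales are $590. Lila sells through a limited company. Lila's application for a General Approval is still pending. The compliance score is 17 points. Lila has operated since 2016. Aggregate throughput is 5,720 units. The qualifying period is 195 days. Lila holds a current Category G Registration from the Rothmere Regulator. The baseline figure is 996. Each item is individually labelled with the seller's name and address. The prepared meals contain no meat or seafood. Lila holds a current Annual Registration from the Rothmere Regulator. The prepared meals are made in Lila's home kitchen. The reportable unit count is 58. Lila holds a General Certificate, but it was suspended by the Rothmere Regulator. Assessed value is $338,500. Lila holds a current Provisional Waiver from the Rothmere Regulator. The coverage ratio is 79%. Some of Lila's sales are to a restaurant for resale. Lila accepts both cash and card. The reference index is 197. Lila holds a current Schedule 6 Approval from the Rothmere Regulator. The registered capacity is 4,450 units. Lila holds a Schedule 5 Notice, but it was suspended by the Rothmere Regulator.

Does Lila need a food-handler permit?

Yes — Lila must hold a food-handler permit.

Exception (a) fails — there is no General Certificate in force.
Exception (b) requires that the seller is a natural person (not a corporation or partnership); but the seller operates through a limited company, so (b) is unavailable.
Exception (c) requires that gross monthly sales are below $520; but gross monthly sales are $590, not below $520, so (c) is unavailable.
Exception (d) is satisfied on its face — a current Category G Registration is held; a current Annual Registration is held. Turning to paragraph (i): (i) is engaged — a current Schedule 6 Approval is held. Exception (d) does not apply.
All of (e)'s requirements are met (the qualifying period is 195 days, meeting the 195 days threshold; the reference index is 197, below the 212 limit; the coverage ratio is 79%, below the 95% limit). However, paragraphs (j)–(p) must be considered: (j) applies — some sales are to a restaurant for resale. (k) applies (the reportable unit count is 58, below the 68 limit), but is set aside by (l): (l) operates against (k): the compliance score is 17 points, below the 19 points limit. (m), which would lift (l), is not triggered — there is no Schedule 5 Notice in force. Exception (e) does not apply.
None of the exceptions is available; § 20 applies in full.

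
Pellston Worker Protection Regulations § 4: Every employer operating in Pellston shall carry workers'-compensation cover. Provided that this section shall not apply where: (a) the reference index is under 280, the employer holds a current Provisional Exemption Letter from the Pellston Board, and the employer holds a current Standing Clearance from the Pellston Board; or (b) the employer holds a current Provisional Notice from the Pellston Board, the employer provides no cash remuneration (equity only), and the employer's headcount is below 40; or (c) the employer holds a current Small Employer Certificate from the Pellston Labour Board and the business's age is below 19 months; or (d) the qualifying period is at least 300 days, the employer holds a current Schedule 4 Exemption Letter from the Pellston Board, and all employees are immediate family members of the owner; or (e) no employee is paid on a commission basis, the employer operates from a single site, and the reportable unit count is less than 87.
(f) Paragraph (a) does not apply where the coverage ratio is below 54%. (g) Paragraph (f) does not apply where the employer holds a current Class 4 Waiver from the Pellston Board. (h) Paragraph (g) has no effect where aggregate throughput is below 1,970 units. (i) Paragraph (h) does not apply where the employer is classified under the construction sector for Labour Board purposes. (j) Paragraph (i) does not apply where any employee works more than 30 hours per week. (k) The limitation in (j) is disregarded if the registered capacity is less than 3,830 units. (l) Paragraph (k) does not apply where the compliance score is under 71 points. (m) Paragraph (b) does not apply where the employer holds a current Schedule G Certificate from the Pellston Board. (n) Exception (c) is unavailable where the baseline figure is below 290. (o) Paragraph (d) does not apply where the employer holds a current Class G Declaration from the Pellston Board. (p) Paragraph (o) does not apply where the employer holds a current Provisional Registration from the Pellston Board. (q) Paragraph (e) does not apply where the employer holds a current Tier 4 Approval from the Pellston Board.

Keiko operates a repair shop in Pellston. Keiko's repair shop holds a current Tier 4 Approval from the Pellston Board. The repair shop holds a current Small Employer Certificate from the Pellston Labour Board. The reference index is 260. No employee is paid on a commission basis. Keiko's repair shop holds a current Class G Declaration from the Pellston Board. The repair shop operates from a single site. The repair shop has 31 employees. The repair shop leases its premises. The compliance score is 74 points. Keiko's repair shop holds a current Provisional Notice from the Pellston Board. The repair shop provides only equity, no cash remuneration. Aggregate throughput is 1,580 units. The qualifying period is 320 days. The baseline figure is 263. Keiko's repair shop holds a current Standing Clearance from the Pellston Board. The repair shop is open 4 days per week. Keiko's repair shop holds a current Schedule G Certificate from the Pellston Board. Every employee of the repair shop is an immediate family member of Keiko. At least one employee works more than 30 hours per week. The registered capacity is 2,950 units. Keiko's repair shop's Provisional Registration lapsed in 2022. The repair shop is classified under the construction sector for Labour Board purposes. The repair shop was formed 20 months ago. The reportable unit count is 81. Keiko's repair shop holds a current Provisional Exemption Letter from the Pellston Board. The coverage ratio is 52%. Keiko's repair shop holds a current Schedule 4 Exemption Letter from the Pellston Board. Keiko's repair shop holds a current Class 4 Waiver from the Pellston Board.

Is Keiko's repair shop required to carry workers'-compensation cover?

No — exception (a) applies; Keiko's repair shop is not required to carry workers'-compensation cover.

Exception (a) is satisfied on its face — the reference index is 260, under the 280 limit; a current Provisional Exemption Letter is held; a current Standing Clearance is held. Applying paragraphs (f)–(l): (f) would limit (a) — the coverage ratio is 52%, below the 54% limit — but (g) sets (f) aside: (g) operates — a current Class 4 Waiver is held. (h) would limit (g) — aggregate throughput is 1,580 units, below the 1,970 units limit — but (i) sets (h) aside: (i) operates — the repair shop is classified under the construction sector. (j) would limit (i) — at least one employee exceeds 30 hours/week — but (k) sets (j) aside: (k) operates against (j): the registered capacity is 2,950 units, less than the 3,830 units limit. (l) is not engaged (the compliance score is 74 points, not under 71 points), so (k) stands. Exception (a) stands.
Exception (b)'s conditions are all satisfied: a current Provisional Notice is held; remuneration is equity-only; the employer's headcount is 31, below the 40 limit. Turning to paragraph (m): (m) operates against (b): a current Schedule G Certificate is held. Exception (b) does not apply.
Exception (c) requires that the business's age is below 19 months; but the business's age is 20 months, not below 19 months, so (c) is unavailable.
Exception (d)'s conditions are all satisfied: the qualifying period is 320 days, meeting the 300 days threshold; a current Schedule 4 Exemption Letter is held; every employee is an immediate family member. However, paragraphs (o)–(p) must be considered: (o) operates against (d): a current Class G Declaration is held. (p) is not engaged (there is no Provisional Registration in force), so (o) stands. Exception (d) does not apply.
Exception (e): no employee is paid on commission; the employer operates from a single site; the reportable unit count is 81, less than the 87 limit — every condition holds. However, paragraph (q) must be considered: (q) operates against (e): a current Tier 4 Approval is held. So (e) is unavailable.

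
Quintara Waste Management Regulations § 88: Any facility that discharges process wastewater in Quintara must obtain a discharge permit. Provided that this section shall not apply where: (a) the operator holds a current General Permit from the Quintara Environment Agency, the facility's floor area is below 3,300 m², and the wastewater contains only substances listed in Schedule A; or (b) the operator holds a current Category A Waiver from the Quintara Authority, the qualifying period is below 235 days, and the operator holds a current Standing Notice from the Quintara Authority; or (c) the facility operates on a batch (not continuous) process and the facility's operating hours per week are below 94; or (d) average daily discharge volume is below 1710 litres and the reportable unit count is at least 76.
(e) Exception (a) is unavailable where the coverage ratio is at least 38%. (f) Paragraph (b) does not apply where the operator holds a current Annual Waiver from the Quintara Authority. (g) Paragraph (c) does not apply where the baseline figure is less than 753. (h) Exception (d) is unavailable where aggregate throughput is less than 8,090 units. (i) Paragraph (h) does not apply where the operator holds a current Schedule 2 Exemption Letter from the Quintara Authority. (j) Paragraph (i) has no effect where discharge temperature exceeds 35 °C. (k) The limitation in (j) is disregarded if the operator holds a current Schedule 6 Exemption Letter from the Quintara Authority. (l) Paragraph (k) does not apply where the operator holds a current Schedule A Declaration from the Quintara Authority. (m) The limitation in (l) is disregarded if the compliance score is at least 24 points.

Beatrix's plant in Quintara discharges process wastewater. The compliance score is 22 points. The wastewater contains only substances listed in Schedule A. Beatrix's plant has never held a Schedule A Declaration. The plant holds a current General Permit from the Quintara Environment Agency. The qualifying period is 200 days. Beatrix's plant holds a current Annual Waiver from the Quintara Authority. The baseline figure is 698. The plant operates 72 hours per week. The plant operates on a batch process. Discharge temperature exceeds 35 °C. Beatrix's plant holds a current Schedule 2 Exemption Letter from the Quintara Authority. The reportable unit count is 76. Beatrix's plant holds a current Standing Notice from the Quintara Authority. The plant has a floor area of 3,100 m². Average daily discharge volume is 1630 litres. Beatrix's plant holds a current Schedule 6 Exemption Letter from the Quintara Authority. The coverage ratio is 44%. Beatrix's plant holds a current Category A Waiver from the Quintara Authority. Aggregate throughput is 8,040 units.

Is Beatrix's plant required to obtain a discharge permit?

All of (a)'s requirements are met (a current General Permit is held; the facility's floor area is 3,100 m², below the 3,300 m² limit; the wastewater is Schedule-A-only). But: (e) operates against (a): the coverage ratio is 44%, meeting the 38% threshold. Exception (a) does not apply.
All of (b)'s requirements are met (a current Category A Waiver is held; the qualifying period is 200 days, below the 235 days limit; a current Standing Notice is held). But applying paragraph (f): (f) operates against (b): a current Annual Waiver is held. So (b) is unavailable.
Exception (c) is satisfied on its face — the facility operates on a batch process; the facility's operating hours per week are 72, below the 94 limit. However, paragraph (g) must be considered: (g) operates against (c): the baseline figure is 698, less than the 753 limit. (c) is therefore removed.
Exception (d)'s conditions are all satisfied: average daily discharge volume is 1630 litres, below the 1710 litres limit; the reportable unit count is 76, meeting the 76 threshold. Under paragraphs (h)–(m): (h) would limit (d) — aggregate throughput is 8,040 units, less than the 8,090 units limit — but (i) sets (h) aside: (i) operates against (h): a current Schedule 2 Exemption Letter is held. (j) applies (discharge temperature exceeds 35 °C), but is itself disapplied by (k): (k) operates against (j): a current Schedule 6 Exemption Letter is held. (l), which would lift (k), does not operate here — no current Schedule A Declaration is held. (d) remains available.

No — exception (d) applies; Beatrix's plant is not required to obtain a discharge permit.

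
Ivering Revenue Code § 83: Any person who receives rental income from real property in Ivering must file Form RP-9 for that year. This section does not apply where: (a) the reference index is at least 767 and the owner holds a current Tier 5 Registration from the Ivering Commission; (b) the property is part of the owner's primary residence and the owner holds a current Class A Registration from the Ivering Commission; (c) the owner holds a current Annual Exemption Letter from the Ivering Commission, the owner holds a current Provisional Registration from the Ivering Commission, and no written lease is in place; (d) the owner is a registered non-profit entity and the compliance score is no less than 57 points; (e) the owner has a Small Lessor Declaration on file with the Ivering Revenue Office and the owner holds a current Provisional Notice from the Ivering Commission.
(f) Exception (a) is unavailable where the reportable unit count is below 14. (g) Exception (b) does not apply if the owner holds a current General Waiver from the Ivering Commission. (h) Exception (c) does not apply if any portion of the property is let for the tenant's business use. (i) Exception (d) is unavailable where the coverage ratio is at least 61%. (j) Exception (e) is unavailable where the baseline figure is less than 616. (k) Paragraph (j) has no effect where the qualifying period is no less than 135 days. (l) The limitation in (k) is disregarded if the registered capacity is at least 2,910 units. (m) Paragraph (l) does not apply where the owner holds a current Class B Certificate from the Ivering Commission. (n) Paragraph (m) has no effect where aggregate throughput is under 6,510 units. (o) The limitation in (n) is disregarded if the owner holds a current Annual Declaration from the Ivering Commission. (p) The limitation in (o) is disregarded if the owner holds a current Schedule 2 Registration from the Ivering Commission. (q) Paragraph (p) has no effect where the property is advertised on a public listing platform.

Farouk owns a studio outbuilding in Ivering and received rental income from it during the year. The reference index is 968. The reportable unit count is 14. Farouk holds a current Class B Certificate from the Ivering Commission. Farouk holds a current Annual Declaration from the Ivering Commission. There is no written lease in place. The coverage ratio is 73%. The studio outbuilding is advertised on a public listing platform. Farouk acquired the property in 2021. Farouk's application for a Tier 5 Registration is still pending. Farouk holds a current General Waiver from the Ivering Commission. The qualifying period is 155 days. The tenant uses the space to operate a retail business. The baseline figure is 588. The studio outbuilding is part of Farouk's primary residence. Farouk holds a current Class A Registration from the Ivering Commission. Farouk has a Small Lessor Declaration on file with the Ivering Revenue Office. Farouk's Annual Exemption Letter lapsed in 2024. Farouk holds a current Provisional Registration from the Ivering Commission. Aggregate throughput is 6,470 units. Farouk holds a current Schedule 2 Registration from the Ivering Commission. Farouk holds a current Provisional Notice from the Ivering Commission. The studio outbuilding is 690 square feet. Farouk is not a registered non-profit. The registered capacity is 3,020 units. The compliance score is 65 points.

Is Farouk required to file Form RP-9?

No — exception (e) applies; Farouk is not required to file Form RP-9.

Exception (a) does not apply: there is no Tier 5 Registration in force.
All of (b)'s requirements are met (the studio outbuilding is part of the primary residence; a current Class A Registration is held). However, paragraph (g) must be considered: (g) operates against (b): a current General Waiver is held. (b) is therefore removed.
Exception (c) requires that the owner holds a current Annual Exemption Letter from the Ivering Commission; but there is no Annual Exemption Letter in force, so (c) is unavailable.
Exception (d) does not apply: Farouk is not a registered non-profit.
All of (e)'s requirements are met (a Small Lessor Declaration is on file; a current Provisional Notice is held). Under paragraphs (j)–(q): (j) operates (the baseline figure is 588, less than the 616 limit), but is itself disapplied by (k): (k) applies — the qualifying period is 155 days, meeting the 135 days threshold. (l) is engaged (the registered capacity is 3,020 units, meeting the 2,910 units threshold), but is set aside by (m): (m) operates against (l): a current Class B Certificate is held. (n) would limit (m) — aggregate throughput is 6,470 units, under the 6,510 units limit — but (o) sets (n) aside: (o) is engaged — a current Annual Declaration is held. (p) is triggered (a current Schedule 2 Registration is held), but is set aside by (q): (q) operates against (p): the property is publicly advertised. Exception (e) stands.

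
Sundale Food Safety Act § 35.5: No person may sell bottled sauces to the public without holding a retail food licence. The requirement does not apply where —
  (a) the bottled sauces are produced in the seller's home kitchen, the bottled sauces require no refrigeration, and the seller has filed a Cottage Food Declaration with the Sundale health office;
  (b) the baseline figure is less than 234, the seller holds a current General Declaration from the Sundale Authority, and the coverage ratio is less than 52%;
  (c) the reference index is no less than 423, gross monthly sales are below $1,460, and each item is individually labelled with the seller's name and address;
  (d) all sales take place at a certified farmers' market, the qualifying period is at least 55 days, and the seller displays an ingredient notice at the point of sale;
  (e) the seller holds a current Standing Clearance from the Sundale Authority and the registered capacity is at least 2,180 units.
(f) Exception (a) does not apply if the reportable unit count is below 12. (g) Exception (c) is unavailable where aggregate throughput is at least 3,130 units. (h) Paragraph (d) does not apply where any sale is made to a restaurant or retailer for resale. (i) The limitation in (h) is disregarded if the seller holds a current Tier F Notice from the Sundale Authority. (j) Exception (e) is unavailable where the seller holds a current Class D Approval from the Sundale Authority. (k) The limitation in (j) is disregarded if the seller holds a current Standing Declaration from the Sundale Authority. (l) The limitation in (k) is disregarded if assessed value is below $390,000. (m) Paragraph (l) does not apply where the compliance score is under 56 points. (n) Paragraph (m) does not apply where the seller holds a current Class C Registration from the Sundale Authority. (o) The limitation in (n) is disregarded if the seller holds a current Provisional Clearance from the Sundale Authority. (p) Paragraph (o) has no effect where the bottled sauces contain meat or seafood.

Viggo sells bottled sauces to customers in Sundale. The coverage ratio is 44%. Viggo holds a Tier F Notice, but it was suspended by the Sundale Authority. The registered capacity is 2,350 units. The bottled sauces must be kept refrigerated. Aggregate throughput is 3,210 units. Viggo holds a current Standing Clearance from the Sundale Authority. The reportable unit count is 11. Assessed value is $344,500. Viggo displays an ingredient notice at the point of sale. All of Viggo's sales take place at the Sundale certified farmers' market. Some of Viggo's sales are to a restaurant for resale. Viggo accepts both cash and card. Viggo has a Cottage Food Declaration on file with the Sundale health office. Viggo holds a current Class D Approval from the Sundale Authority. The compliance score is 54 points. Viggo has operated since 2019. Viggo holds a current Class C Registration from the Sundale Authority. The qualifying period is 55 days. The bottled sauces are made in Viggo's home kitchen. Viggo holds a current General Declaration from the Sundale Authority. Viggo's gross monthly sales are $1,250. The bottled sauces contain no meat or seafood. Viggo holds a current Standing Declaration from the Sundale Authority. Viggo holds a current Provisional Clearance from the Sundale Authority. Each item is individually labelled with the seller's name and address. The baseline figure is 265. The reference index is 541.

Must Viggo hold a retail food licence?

No — exception (e) applies; Viggo is not required to hold a retail food licence.

Exception (a) fails — the bottled sauces require refrigeration.
Exception (b) fails — the baseline figure is 265, not less than 234.
Exception (c): the reference index is 541, meeting the 423 threshold; gross monthly sales are $1,250, below the $1,460 limit; items are individually labelled — every condition holds. But: (g) is engaged — aggregate throughput is 3,210 units, meeting the 3,130 units threshold. So (c) is unavailable.
All of (d)'s requirements are met (all sales are at a certified farmers' market; the qualifying period is 55 days, meeting the 55 days threshold; an ingredient notice is displayed). Turning to paragraphs (h)–(i): (h) operates against (d): some sales are to a restaurant for resale. (i) is not engaged (the Tier F Notice is not current), so (h) stands. So (d) is unavailable.
Exception (e): a current Standing Clearance is held; the registered capacity is 2,350 units, meeting the 2,180 units threshold — every condition holds. Under paragraphs (j)–(p): (j) applies (a current Class D Approval is held), but is overridden by (k): (k) operates against (j): a current Standing Declaration is held. (l) is engaged (assessed value is $344,500, below the $390,000 limit), but is displaced by (m): (m) operates against (l): the compliance score is 54 points, under the 56 points limit. (n) would limit (m) — a current Class C Registration is held — but (o) sets (n) aside: (o) operates against (n): a current Provisional Clearance is held. (p), which would lift (o), is not engaged — the bottled sauces contain no meat or seafood. So (e) applies.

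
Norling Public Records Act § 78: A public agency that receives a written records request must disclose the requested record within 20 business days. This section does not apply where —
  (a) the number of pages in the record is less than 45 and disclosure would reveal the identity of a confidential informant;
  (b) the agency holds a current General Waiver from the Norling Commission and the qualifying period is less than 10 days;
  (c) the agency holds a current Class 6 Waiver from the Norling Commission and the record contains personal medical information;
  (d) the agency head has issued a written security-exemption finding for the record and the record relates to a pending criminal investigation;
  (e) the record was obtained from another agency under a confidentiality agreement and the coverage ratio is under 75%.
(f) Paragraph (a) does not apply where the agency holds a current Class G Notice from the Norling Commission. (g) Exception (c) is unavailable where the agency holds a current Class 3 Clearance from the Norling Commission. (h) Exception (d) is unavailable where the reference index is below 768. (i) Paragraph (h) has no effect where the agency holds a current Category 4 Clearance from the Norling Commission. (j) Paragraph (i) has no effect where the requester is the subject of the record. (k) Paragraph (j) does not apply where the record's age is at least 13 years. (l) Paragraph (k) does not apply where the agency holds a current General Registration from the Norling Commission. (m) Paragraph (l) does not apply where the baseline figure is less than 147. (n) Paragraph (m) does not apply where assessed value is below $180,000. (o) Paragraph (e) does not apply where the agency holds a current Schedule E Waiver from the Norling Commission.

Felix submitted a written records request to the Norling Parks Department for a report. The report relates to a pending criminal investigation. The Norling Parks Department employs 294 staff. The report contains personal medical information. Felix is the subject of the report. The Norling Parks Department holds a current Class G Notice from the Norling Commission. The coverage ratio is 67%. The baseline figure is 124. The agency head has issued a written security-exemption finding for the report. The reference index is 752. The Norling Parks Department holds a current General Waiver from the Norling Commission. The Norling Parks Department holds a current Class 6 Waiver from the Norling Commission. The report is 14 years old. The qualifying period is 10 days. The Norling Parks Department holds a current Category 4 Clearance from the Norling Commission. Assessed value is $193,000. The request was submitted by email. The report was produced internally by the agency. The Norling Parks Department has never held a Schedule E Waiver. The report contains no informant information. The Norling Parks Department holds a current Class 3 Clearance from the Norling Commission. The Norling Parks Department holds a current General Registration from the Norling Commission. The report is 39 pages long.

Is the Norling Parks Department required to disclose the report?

Exception (a) does not apply: the report contains no informant information.
Exception (b) does not apply: the qualifying period is 10 days, not less than 10 days.
Exception (c): a current Class 6 Waiver is held; the report contains personal medical information — every condition holds. Turning to paragraph (g): (g) operates against (c): a current Class 3 Clearance is held. (c) is therefore removed.
Exception (d)'s conditions are all satisfied: a written security-exemption finding has been issued; the report relates to a pending investigation. Considering the limiting provisions: (h) is engaged (the reference index is 752, below the 768 limit), but is displaced by (i): (i) operates against (h): a current Category 4 Clearance is held. (j) would limit (i) — Felix is the subject of the report — but (k) sets (j) aside: (k) operates against (j): the record's age is 14 years, meeting the 13 years threshold. (l) operates (a current General Registration is held), but is set aside by (m): (m) applies — the baseline figure is 124, less than the 147 limit. (n), which would lift (m), is inapplicable — assessed value is $193,000, not below $180,000. Exception (d) stands.
Exception (e) fails — the report was produced internally.

No — exception (d) applies; the Norling Parks Department is not required to disclose the report.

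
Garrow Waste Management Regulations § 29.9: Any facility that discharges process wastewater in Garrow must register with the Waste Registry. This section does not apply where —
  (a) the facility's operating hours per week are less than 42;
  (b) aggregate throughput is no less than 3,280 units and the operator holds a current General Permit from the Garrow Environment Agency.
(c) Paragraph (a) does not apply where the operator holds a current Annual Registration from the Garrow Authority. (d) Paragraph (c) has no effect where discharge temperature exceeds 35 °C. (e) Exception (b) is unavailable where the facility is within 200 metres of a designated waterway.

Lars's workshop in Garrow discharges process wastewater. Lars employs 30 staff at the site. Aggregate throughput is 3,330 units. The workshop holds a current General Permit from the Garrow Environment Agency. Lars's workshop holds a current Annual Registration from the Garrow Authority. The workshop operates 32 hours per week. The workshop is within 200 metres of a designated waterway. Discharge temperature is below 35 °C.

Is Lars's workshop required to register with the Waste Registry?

Yes — Lars's workshop must register with the Waste Registry.

Exception (a): the facility's operating hours per week are 32, less than the 42 limit — every condition holds. But applying paragraphs (c)–(d): (c) operates against (a): a current Annual Registration is held. (d) is inapplicable (discharge temperature is below 35 °C), so (c) stands. Exception (a) does not apply.
Exception (b)'s conditions are all satisfied: aggregate throughput is 3,330 units, meeting the 3,280 units threshold; a current General Permit is held. Turning to paragraph (e): (e) operates against (b): the workshop is within 200 m of a designated waterway. Exception (b) does not apply.
No exception displaces § 29.9.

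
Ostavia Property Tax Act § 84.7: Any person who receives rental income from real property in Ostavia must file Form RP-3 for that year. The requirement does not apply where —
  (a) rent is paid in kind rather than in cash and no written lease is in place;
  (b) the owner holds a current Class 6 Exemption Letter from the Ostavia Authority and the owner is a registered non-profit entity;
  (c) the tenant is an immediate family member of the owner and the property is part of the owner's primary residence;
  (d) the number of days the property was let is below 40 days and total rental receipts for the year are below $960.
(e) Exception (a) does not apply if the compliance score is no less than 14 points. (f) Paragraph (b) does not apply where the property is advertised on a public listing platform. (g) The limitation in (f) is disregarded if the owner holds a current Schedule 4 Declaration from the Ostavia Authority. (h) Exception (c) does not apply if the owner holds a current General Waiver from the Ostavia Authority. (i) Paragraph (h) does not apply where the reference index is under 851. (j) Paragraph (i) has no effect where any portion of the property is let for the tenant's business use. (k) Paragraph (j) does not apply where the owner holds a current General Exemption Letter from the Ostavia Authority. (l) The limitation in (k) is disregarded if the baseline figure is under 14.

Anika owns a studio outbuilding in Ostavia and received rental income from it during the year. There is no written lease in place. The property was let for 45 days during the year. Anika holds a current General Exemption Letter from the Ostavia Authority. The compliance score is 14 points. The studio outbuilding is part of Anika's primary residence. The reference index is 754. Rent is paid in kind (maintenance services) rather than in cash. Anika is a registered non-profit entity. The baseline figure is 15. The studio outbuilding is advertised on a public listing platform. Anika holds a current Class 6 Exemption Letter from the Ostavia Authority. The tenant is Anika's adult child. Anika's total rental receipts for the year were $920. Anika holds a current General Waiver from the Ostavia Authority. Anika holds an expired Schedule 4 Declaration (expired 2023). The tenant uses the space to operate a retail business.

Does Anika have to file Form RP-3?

No — exception (c) applies; Anika is not required to file Form RP-3.

Exception (a)'s conditions are all satisfied: rent is paid in kind; there is no written lease. But applying paragraph (e): (e) operates against (a): the compliance score is 14 points, meeting the 14 points threshold. Exception (a) does not apply.
Exception (b)'s conditions are all satisfied: a current Class 6 Exemption Letter is held; Anika is a registered non-profit. But: (f) operates — the property is publicly advertised. (g) is not engaged (the Schedule 4 Declaration is not current), so (f) stands. So (b) is unavailable.
All of (c)'s requirements are met (the tenant is an immediate family member; the studio outbuilding is part of the primary residence). Applying paragraphs (h)–(l): (h) operates (a current General Waiver is held), but is overridden by (i): (i) applies — the reference index is 754, under the 851 limit. (j) operates (the space is let for business use), but is itself disapplied by (k): (k) operates against (j): a current General Exemption Letter is held. (l) is not triggered (the baseline figure is 15, not under 14), so (k) stands. (c) remains available.
Exception (d) does not apply: the number of days the property was let is 45 days, not below 40 days.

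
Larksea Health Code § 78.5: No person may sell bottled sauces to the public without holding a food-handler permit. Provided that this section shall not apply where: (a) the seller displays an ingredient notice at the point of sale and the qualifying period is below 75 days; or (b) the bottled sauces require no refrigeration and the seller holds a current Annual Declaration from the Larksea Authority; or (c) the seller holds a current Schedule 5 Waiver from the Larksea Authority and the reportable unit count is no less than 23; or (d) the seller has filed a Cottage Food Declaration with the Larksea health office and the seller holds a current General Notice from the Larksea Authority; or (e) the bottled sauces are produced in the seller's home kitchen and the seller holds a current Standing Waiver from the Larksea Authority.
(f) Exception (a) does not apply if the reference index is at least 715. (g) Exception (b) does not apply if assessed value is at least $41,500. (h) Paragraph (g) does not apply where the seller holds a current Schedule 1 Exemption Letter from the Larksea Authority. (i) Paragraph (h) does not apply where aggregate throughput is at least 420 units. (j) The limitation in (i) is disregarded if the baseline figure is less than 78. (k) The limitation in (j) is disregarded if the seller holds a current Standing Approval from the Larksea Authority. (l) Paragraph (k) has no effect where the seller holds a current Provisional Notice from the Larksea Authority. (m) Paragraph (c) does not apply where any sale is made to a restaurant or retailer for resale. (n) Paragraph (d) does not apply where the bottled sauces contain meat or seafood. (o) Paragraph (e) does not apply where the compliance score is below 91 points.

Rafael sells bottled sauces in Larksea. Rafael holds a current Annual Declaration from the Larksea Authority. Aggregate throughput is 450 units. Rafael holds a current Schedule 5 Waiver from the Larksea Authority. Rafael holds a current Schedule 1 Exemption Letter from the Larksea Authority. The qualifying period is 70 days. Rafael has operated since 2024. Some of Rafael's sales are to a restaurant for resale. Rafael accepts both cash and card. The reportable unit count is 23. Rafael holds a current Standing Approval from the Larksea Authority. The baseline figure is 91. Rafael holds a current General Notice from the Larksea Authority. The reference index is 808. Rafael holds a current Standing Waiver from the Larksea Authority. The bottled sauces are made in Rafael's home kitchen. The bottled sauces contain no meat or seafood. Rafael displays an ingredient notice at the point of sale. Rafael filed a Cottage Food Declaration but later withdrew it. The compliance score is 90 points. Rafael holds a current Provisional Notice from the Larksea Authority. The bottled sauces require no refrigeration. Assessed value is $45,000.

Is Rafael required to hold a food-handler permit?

Exception (a) is satisfied on its face — an ingredient notice is displayed; the qualifying period is 70 days, below the 75 days limit. Turning to paragraph (f): (f) is engaged — the reference index is 808, meeting the 715 threshold. Exception (a) does not apply.
Exception (b)'s conditions are all satisfied: the bottled sauces are shelf-stable; a current Annual Declaration is held. However, paragraphs (g)–(l) must be considered: (g) operates against (b): assessed value is $45,000, meeting the $41,500 threshold. (h) is triggered (a current Schedule 1 Exemption Letter is held), but is overridden by (i): (i) is triggered — aggregate throughput is 450 units, meeting the 420 units threshold. (j), which would lift (i), is not triggered — the baseline figure is 91, not less than 78. Exception (b) does not apply.
Exception (c)'s conditions are all satisfied: a current Schedule 5 Waiver is held; the reportable unit count is 23, meeting the 23 threshold. However, paragraph (m) must be considered: (m) is engaged — some sales are to a restaurant for resale. (c) is therefore removed.
Exception (d) does not apply: the Cottage Food Declaration was withdrawn.
All of (e)'s requirements are met (the bottled sauces are home-kitchen produced; a current Standing Waiver is held). However, paragraph (o) must be considered: (o) operates against (e): the compliance score is 90 points, below the 91 points limit. (e) is therefore removed.
No exception displaces § 78.5.

Yes — Rafael must hold a food-handler permit.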